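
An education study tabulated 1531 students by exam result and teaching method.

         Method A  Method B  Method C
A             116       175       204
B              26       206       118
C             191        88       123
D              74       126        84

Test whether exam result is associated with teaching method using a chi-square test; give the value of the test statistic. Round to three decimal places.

Row totals: 495, 350, 402, 284. Column totals: 407, 595, 529. Grand total N = 1531.
Expected counts (row total × column total / N):
  A, Method A: 495×407/1531 = 131.59046
  A, Method B: 495×595/1531 = 192.37427
  A, Method C: 495×529/1531 = 171.03527
  B, Method A: 350×407/1531 = 93.04376
  B, Method B: 350×595/1531 = 136.02221
  B, Method C: 350×529/1531 = 120.93403
  C, Method A: 402×407/1531 = 106.86741
  C, Method B: 402×595/1531 = 156.23122
  C, Method C: 402×529/1531 = 138.90137
  D, Method A: 284×407/1531 = 75.49837
  D, Method B: 284×595/1531 = 110.37231
  D, Method C: 284×529/1531 = 98.12933
Contributions (O − E)²/E:
  (116 − 131.59046)²/131.59046 = 1.8471
  (175 − 192.37427)²/192.37427 = 1.5692
  (204 − 171.03527)²/171.03527 = 6.3535
  (26 − 93.04376)²/93.04376 = 48.3092
  (206 − 136.02221)²/136.02221 = 36.0007
  (118 − 120.93403)²/120.93403 = 0.0712
  (191 − 106.86741)²/106.86741 = 66.2343
  (88 − 156.23122)²/156.23122 = 29.7988
  (123 − 138.90137)²/138.90137 = 1.8204
  (74 − 75.49837)²/75.49837 = 0.0297
  (126 − 110.37231)²/110.37231 = 2.2127
  (84 − 98.12933)²/98.12933 = 2.0344
χ² = 1.8471 + 1.5692 + 6.3535 + 48.3092 + 36.0007 + 0.0712 + 66.2343 + 29.7988 + 1.8204 + 0.0297 + 2.2127 + 2.0344 = 196.281

196.281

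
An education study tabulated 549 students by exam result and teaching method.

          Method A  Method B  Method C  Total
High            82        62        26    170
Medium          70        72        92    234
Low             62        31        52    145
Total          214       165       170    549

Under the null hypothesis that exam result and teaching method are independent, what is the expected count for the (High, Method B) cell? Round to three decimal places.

Row total (High) = 170; column total (Method B) = 165; grand total N = 549.
Expected count = (row total × column total) / N = 170 × 165 / 549 = 51.093.

51.093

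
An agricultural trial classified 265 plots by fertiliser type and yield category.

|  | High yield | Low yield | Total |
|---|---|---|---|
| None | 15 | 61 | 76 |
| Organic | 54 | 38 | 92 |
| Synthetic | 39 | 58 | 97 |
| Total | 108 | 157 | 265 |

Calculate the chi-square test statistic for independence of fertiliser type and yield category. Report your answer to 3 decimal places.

26.181

Grand total N = 265.
Expected counts (row total × column total / N):
  None, High yield: 76×108/265 = 30.9736
  None, Low yield: 76×157/265 = 45.0264
  Organic, High yield: 92×108/265 = 37.4943
  Organic, Low yield: 92×157/265 = 54.5057
  Synthetic, High yield: 97×108/265 = 39.5321
  Synthetic, Low yield: 97×157/265 = 57.4679
Contributions (O − E)²/E:
  (15 − 30.9736)²/30.9736 = 8.2379
  (61 − 45.0264)²/45.0264 = 5.6668
  (54 − 37.4943)²/37.4943 = 7.2661
  (38 − 54.5057)²/54.5057 = 4.9983
  (39 − 39.5321)²/39.5321 = 0.0072
  (58 − 57.4679)²/57.4679 = 0.0049
χ² = 8.2379 + 5.6668 + 7.2661 + 4.9983 + 0.0072 + 0.0049 = 26.181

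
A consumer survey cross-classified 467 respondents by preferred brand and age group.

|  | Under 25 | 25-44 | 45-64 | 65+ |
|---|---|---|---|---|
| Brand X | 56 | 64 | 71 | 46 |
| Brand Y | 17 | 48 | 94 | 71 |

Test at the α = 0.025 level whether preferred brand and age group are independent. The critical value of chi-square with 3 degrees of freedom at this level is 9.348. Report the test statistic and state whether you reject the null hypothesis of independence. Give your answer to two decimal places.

Row totals: 237, 230. Column totals: 73, 112, 165, 117. Grand total N = 467.
Expected counts (row total × column total / N):
  Brand X, Under 25: 237×73/467 = 37.047
  Brand X, 25-44: 237×112/467 = 56.839
  Brand X, 45-64: 237×165/467 = 83.737
  Brand X, 65+: 237×117/467 = 59.377
  Brand Y, Under 25: 230×73/467 = 35.953
  Brand Y, 25-44: 230×112/467 = 55.161
  Brand Y, 45-64: 230×165/467 = 81.263
  Brand Y, 65+: 230×117/467 = 57.623
Contributions (O − E)²/E:
  (56 − 37.047)²/37.047 = 9.6962
  (64 − 56.839)²/56.839 = 0.9022
  (71 − 83.737)²/83.737 = 1.9374
  (46 − 59.377)²/59.377 = 3.0137
  (17 − 35.953)²/35.953 = 9.9913
  (48 − 55.161)²/55.161 = 0.9296
  (94 − 81.263)²/81.263 = 1.9964
  (71 − 57.623)²/57.623 = 3.1054
χ² = 9.6962 + 0.9022 + 1.9374 + 3.0137 + 9.9913 + 0.9296 + 1.9964 + 3.1054 = 31.57
df = (2−1)(4−1) = 3. Since 31.57 > 9.348, reject the null hypothesis of independence at α = 0.025.

31.57; reject H₀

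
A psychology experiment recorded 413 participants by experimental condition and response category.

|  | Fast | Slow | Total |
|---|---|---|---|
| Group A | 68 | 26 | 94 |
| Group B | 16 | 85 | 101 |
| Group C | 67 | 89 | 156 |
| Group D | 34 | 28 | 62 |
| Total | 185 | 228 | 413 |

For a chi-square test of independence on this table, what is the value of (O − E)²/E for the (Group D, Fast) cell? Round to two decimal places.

1.40

Row total (Group D) = 62; column total (Fast) = 185; N = 413.
Expected count E = 62 × 185 / 413 = 27.772.
Contribution = (O − E)²/E = (34 − 27.772)² / 27.772 = 1.40.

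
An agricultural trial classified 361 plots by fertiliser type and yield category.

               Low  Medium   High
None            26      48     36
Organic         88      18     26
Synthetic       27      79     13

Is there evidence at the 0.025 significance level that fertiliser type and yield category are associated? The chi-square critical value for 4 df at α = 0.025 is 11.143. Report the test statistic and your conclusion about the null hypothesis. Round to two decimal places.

97.65; reject H₀

Row totals: 110, 132, 119. Column totals: 141, 145, 75. Grand total N = 361.
Expected counts (row total × column total / N):
  None, Low: 110×141/361 = 42.964
  None, Medium: 110×145/361 = 44.183
  None, High: 110×75/361 = 22.853
  Organic, Low: 132×141/361 = 51.557
  Organic, Medium: 132×145/361 = 53.019
  Organic, High: 132×75/361 = 27.424
  Synthetic, Low: 119×141/361 = 46.479
  Synthetic, Medium: 119×145/361 = 47.798
  Synthetic, High: 119×75/361 = 24.723
Contributions (O − E)²/E:
  (26 − 42.964)²/42.964 = 6.6981
  (48 − 44.183)²/44.183 = 0.3298
  (36 − 22.853)²/22.853 = 7.5633
  (88 − 51.557)²/51.557 = 25.7597
  (18 − 53.019)²/53.019 = 23.1300
  (26 − 27.424)²/27.424 = 0.0739
  (27 − 46.479)²/46.479 = 8.1635
  (79 − 47.798)²/47.798 = 20.3683
  (13 − 24.723)²/24.723 = 5.5587
χ² = 6.6981 + 0.3298 + 7.5633 + 25.7597 + 23.1300 + 0.0739 + 8.1635 + 20.3683 + 5.5587 = 97.65
df = (3−1)(3−1) = 4. Since 97.65 > 11.143, reject the null hypothesis of independence at α = 0.025.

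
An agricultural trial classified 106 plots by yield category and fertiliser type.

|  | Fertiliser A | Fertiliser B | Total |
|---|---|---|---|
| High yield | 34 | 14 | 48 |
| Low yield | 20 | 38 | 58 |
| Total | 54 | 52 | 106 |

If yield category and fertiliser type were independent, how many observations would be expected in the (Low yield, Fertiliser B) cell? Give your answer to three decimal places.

Row total (Low yield) = 58; column total (Fertiliser B) = 52; grand total N = 106.
Expected count = (row total × column total) / N = 58 × 52 / 106 = 28.453.

28.453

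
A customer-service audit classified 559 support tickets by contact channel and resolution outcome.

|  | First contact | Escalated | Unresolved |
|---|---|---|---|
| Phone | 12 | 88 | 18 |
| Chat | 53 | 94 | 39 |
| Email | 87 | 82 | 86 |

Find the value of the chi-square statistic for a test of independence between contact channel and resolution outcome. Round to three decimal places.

Row totals: 118, 186, 255. Column totals: 152, 264, 143. Grand total N = 559.
Expected counts (row total × column total / N):
  Phone, First contact: 118×152/559 = 32.08587
  Phone, Escalated: 118×264/559 = 55.72809
  Phone, Unresolved: 118×143/559 = 30.18605
  Chat, First contact: 186×152/559 = 50.57603
  Chat, Escalated: 186×264/559 = 87.84258
  Chat, Unresolved: 186×143/559 = 47.58140
  Email, First contact: 255×152/559 = 69.33810
  Email, Escalated: 255×264/559 = 120.42934
  Email, Unresolved: 255×143/559 = 65.23256
Contributions (O − E)²/E:
  (12 − 32.08587)²/32.08587 = 12.5738
  (88 − 55.72809)²/55.72809 = 18.6885
  (18 − 30.18605)²/30.18605 = 4.9195
  (53 − 50.57603)²/50.57603 = 0.1162
  (94 − 87.84258)²/87.84258 = 0.4316
  (39 − 47.58140)²/47.58140 = 1.5477
  (87 − 69.33810)²/69.33810 = 4.4989
  (82 − 120.42934)²/120.42934 = 12.2629
  (86 − 65.23256)²/65.23256 = 6.6115
χ² = 12.5738 + 18.6885 + 4.9195 + 0.1162 + 0.4316 + 1.5477 + 4.4989 + 12.2629 + 6.6115 = 61.651

61.651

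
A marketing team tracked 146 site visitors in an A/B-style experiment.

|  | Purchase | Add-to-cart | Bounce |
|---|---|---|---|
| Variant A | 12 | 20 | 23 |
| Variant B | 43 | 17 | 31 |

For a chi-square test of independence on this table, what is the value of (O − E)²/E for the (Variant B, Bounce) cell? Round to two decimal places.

0.21

Row total (Variant B) = 91; column total (Bounce) = 54; N = 146.
Expected count E = 91 × 54 / 146 = 33.658.
Contribution = (O − E)²/E = (31 − 33.658)² / 33.658 = 0.21.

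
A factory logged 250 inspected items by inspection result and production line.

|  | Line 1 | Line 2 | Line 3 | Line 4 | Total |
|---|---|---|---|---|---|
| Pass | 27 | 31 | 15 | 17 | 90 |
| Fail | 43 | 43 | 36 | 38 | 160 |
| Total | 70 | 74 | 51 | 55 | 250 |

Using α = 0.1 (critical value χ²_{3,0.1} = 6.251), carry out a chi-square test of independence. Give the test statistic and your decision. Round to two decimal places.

2.90; fail to reject H₀

Grand total N = 250.
Expected counts (row total × column total / N):
  Pass, Line 1: 90×70/250 = 25.200
  Pass, Line 2: 90×74/250 = 26.640
  Pass, Line 3: 90×51/250 = 18.360
  Pass, Line 4: 90×55/250 = 19.800
  Fail, Line 1: 160×70/250 = 44.800
  Fail, Line 2: 160×74/250 = 47.360
  Fail, Line 3: 160×51/250 = 32.640
  Fail, Line 4: 160×55/250 = 35.200
Contributions (O − E)²/E:
  (27 − 25.200)²/25.200 = 0.1286
  (31 − 26.640)²/26.640 = 0.7136
  (15 − 18.360)²/18.360 = 0.6149
  (17 − 19.800)²/19.800 = 0.3960
  (43 − 44.800)²/44.800 = 0.0723
  (43 − 47.360)²/47.360 = 0.4014
  (36 − 32.640)²/32.640 = 0.3459
  (38 − 35.200)²/35.200 = 0.2227
χ² = 0.1286 + 0.7136 + 0.6149 + 0.3960 + 0.0723 + 0.4014 + 0.3459 + 0.2227 = 2.90
df = (2−1)(4−1) = 3. Since 2.90 < 6.251, fail to reject the null hypothesis of independence at α = 0.1.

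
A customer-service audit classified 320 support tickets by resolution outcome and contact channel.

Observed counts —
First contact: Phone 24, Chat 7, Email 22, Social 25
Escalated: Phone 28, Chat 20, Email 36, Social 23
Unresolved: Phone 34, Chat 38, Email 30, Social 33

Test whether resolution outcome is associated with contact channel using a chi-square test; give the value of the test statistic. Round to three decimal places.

Row totals: 78, 107, 135. Column totals: 86, 65, 88, 81. Grand total N = 320.
Expected counts (row total × column total / N):
  First contact, Phone: 78×86/320 = 20.9625
  First contact, Chat: 78×65/320 = 15.8438
  First contact, Email: 78×88/320 = 21.4500
  First contact, Social: 78×81/320 = 19.7437
  Escalated, Phone: 107×86/320 = 28.7563
  Escalated, Chat: 107×65/320 = 21.7344
  Escalated, Email: 107×88/320 = 29.4250
  Escalated, Social: 107×81/320 = 27.0844
  Unresolved, Phone: 135×86/320 = 36.2812
  Unresolved, Chat: 135×65/320 = 27.4219
  Unresolved, Email: 135×88/320 = 37.1250
  Unresolved, Social: 135×81/320 = 34.1719
Contributions (O − E)²/E:
  (24 − 20.9625)²/20.9625 = 0.4401
  (7 − 15.8438)²/15.8438 = 4.9365
  (22 − 21.4500)²/21.4500 = 0.0141
  (25 − 19.7437)²/19.7437 = 1.3994
  (28 − 28.7563)²/28.7563 = 0.0199
  (20 − 21.7344)²/21.7344 = 0.1384
  (36 − 29.4250)²/29.4250 = 1.4692
  (23 − 27.0844)²/27.0844 = 0.6159
  (34 − 36.2812)²/36.2812 = 0.1434
  (38 − 27.4219)²/27.4219 = 4.0805
  (30 − 37.1250)²/37.1250 = 1.3674
  (33 − 34.1719)²/34.1719 = 0.0402
χ² = 0.4401 + 4.9365 + 0.0141 + 1.3994 + 0.0199 + 0.1384 + 1.4692 + 0.6159 + 0.1434 + 4.0805 + 1.3674 + 0.0402 = 14.665

14.665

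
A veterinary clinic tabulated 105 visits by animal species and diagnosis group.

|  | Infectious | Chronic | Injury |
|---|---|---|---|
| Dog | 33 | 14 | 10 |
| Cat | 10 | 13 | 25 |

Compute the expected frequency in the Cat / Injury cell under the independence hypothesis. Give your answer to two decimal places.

16.00

Row total (Cat) = 48; column total (Injury) = 35; grand total N = 105.
Expected count = (row total × column total) / N = 48 × 35 / 105 = 16.00.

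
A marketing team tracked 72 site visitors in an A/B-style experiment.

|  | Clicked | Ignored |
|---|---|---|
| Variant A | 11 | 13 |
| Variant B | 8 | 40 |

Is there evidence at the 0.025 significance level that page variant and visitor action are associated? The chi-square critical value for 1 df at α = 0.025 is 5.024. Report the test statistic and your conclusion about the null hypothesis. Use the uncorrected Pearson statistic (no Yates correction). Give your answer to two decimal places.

Row totals: 24, 48. Column totals: 19, 53. Grand total N = 72.
Expected counts (row total × column total / N):
  Variant A, Clicked: 24×19/72 = 6.333
  Variant A, Ignored: 24×53/72 = 17.667
  Variant B, Clicked: 48×19/72 = 12.667
  Variant B, Ignored: 48×53/72 = 35.333
Contributions (O − E)²/E:
  (11 − 6.333)²/6.333 = 3.4393
  (13 − 17.667)²/17.667 = 1.2329
  (8 − 12.667)²/12.667 = 1.7195
  (40 − 35.333)²/35.333 = 0.6164
χ² = 3.4393 + 1.2329 + 1.7195 + 0.6164 = 7.01
df = (2−1)(2−1) = 1. Since 7.01 > 5.024, reject the null hypothesis of independence at α = 0.025.

7.01; reject H₀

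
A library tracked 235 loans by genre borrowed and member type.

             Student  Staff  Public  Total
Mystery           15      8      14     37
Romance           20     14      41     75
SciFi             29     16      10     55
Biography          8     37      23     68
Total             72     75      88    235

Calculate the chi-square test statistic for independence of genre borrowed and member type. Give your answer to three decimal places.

46.139

Grand total N = 235.
Expected counts (row total × column total / N):
  Mystery, Student: 37×72/235 = 11.3362
  Mystery, Staff: 37×75/235 = 11.8085
  Mystery, Public: 37×88/235 = 13.8553
  Romance, Student: 75×72/235 = 22.9787
  Romance, Staff: 75×75/235 = 23.9362
  Romance, Public: 75×88/235 = 28.0851
  SciFi, Student: 55×72/235 = 16.8511
  SciFi, Staff: 55×75/235 = 17.5532
  SciFi, Public: 55×88/235 = 20.5957
  Biography, Student: 68×72/235 = 20.8340
  Biography, Staff: 68×75/235 = 21.7021
  Biography, Public: 68×88/235 = 25.4638
Contributions (O − E)²/E:
  (15 − 11.3362)²/11.3362 = 1.1841
  (8 − 11.8085)²/11.8085 = 1.2283
  (14 − 13.8553)²/13.8553 = 0.0015
  (20 − 22.9787)²/22.9787 = 0.3861
  (14 − 23.9362)²/23.9362 = 4.1246
  (41 − 28.0851)²/28.0851 = 5.9389
  (29 − 16.8511)²/16.8511 = 8.7588
  (16 − 17.5532)²/17.5532 = 0.1374
  (10 − 20.5957)²/20.5957 = 5.4511
  (8 − 20.8340)²/20.8340 = 7.9059
  (37 − 21.7021)²/21.7021 = 10.7836
  (23 − 25.4638)²/25.4638 = 0.2384
χ² = 1.1841 + 1.2283 + 0.0015 + 0.3861 + 4.1246 + 5.9389 + 8.7588 + 0.1374 + 5.4511 + 7.9059 + 10.7836 + 0.2384 = 46.139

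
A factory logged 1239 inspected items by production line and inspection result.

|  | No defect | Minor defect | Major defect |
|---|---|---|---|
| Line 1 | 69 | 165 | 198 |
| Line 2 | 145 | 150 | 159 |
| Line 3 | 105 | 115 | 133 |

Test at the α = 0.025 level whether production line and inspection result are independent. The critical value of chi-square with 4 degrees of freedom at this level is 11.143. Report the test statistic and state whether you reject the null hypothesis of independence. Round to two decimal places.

34.30; reject H₀

Row totals: 432, 454, 353. Column totals: 319, 430, 490. Grand total N = 1239.
Expected counts (row total × column total / N):
  Line 1, No defect: 432×319/1239 = 111.225
  Line 1, Minor defect: 432×430/1239 = 149.927
  Line 1, Major defect: 432×490/1239 = 170.847
  Line 2, No defect: 454×319/1239 = 116.889
  Line 2, Minor defect: 454×430/1239 = 157.563
  Line 2, Major defect: 454×490/1239 = 179.548
  Line 3, No defect: 353×319/1239 = 90.885
  Line 3, Minor defect: 353×430/1239 = 122.510
  Line 3, Major defect: 353×490/1239 = 139.605
Contributions (O − E)²/E:
  (69 − 111.225)²/111.225 = 16.0301
  (165 − 149.927)²/149.927 = 1.5154
  (198 − 170.847)²/170.847 = 4.3155
  (145 − 116.889)²/116.889 = 6.7605
  (150 − 157.563)²/157.563 = 0.3630
  (159 − 179.548)²/179.548 = 2.3516
  (105 − 90.885)²/90.885 = 2.1921
  (115 − 122.510)²/122.510 = 0.4604
  (133 − 139.605)²/139.605 = 0.3125
χ² = 16.0301 + 1.5154 + 4.3155 + 6.7605 + 0.3630 + 2.3516 + 2.1921 + 0.4604 + 0.3125 = 34.30
df = (3−1)(3−1) = 4. Since 34.30 > 11.143, reject the null hypothesis of independence at α = 0.025.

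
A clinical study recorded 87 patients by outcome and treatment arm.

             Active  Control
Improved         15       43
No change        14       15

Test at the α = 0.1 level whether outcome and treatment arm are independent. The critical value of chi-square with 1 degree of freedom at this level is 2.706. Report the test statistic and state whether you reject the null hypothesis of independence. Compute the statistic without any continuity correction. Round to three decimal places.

Row totals: 58, 29. Column totals: 29, 58. Grand total N = 87.
Expected counts (row total × column total / N):
  Improved, Active: 58×29/87 = 19.33333
  Improved, Control: 58×58/87 = 38.66667
  No change, Active: 29×29/87 = 9.66667
  No change, Control: 29×58/87 = 19.33333
Contributions (O − E)²/E:
  (15 − 19.33333)²/19.33333 = 0.9713
  (43 − 38.66667)²/38.66667 = 0.4856
  (14 − 9.66667)²/9.66667 = 1.9425
  (15 − 19.33333)²/19.33333 = 0.9713
χ² = 0.9713 + 0.4856 + 1.9425 + 0.9713 = 4.371
df = (2−1)(2−1) = 1. Since 4.371 > 2.706, reject the null hypothesis of independence at α = 0.1.

4.371; reject H₀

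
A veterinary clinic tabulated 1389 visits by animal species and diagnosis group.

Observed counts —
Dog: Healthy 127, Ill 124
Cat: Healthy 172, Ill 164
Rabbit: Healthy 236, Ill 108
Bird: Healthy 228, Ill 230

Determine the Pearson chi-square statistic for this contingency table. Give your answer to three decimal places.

Row totals: 251, 336, 344, 458. Column totals: 763, 626. Grand total N = 1389.
Expected counts (row total × column total / N):
  Dog, Healthy: 251×763/1389 = 137.8783
  Dog, Ill: 251×626/1389 = 113.1217
  Cat, Healthy: 336×763/1389 = 184.5702
  Cat, Ill: 336×626/1389 = 151.4298
  Rabbit, Healthy: 344×763/1389 = 188.9647
  Rabbit, Ill: 344×626/1389 = 155.0353
  Bird, Healthy: 458×763/1389 = 251.5868
  Bird, Ill: 458×626/1389 = 206.4132
Contributions (O − E)²/E:
  (127 − 137.8783)²/137.8783 = 0.8583
  (124 − 113.1217)²/113.1217 = 1.0461
  (172 − 184.5702)²/184.5702 = 0.8561
  (164 − 151.4298)²/151.4298 = 1.0435
  (236 − 188.9647)²/188.9647 = 11.7076
  (108 − 155.0353)²/155.0353 = 14.2698
  (228 − 251.5868)²/251.5868 = 2.2113
  (230 − 206.4132)²/206.4132 = 2.6953
χ² = 0.8583 + 1.0461 + 0.8561 + 1.0435 + 11.7076 + 14.2698 + 2.2113 + 2.6953 = 34.688

34.688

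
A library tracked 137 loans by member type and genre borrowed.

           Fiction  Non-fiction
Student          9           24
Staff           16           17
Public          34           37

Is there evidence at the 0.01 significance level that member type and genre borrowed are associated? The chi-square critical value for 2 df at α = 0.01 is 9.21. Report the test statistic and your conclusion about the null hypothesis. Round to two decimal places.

Row totals: 33, 33, 71. Column totals: 59, 78. Grand total N = 137.
Expected counts (row total × column total / N):
  Student, Fiction: 33×59/137 = 14.2117
  Student, Non-fiction: 33×78/137 = 18.7883
  Staff, Fiction: 33×59/137 = 14.2117
  Staff, Non-fiction: 33×78/137 = 18.7883
  Public, Fiction: 71×59/137 = 30.5766
  Public, Non-fiction: 71×78/137 = 40.4234
Contributions (O − E)²/E:
  (9 − 14.2117)²/14.2117 = 1.9112
  (24 − 18.7883)²/18.7883 = 1.4457
  (16 − 14.2117)²/14.2117 = 0.2250
  (17 − 18.7883)²/18.7883 = 0.1702
  (34 − 30.5766)²/30.5766 = 0.3833
  (37 − 40.4234)²/40.4234 = 0.2899
χ² = 1.9112 + 1.4457 + 0.2250 + 0.1702 + 0.3833 + 0.2899 = 4.43
df = (3−1)(2−1) = 2. Since 4.43 < 9.21, fail to reject the null hypothesis of independence at α = 0.01.

4.43; fail to reject H₀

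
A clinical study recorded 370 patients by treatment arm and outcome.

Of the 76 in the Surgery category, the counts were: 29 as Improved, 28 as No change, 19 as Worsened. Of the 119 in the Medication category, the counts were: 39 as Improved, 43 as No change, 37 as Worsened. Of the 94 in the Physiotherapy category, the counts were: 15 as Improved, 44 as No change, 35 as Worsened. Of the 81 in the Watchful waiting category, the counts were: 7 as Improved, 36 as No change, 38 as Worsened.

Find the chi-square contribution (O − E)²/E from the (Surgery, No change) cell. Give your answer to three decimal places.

0.293

Row total (Surgery) = 76; column total (No change) = 151; N = 370.
Expected count E = 76 × 151 / 370 = 31.0162.
Contribution = (O − E)²/E = (28 − 31.0162)² / 31.0162 = 0.293.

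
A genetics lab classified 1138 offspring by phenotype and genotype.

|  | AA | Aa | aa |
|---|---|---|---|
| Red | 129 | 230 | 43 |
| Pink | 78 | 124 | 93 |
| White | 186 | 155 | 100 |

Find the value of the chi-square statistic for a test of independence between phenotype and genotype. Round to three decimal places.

74.188

Row totals: 402, 295, 441. Column totals: 393, 509, 236. Grand total N = 1138.
Expected counts (row total × column total / N):
  Red, AA: 402×393/1138 = 138.8278
  Red, Aa: 402×509/1138 = 179.8049
  Red, aa: 402×236/1138 = 83.3673
  Pink, AA: 295×393/1138 = 101.8761
  Pink, Aa: 295×509/1138 = 131.9464
  Pink, aa: 295×236/1138 = 61.1775
  White, AA: 441×393/1138 = 152.2961
  White, Aa: 441×509/1138 = 197.2487
  White, aa: 441×236/1138 = 91.4552
Contributions (O − E)²/E:
  (129 − 138.8278)²/138.8278 = 0.6957
  (230 − 179.8049)²/179.8049 = 14.0127
  (43 − 83.3673)²/83.3673 = 19.5463
  (78 − 101.8761)²/101.8761 = 5.5957
  (124 − 131.9464)²/131.9464 = 0.4786
  (93 − 61.1775)²/61.1775 = 16.5530
  (186 − 152.2961)²/152.2961 = 7.4588
  (155 − 197.2487)²/197.2487 = 9.0492
  (100 − 91.4552)²/91.4552 = 0.7984
χ² = 0.6957 + 14.0127 + 19.5463 + 5.5957 + 0.4786 + 16.5530 + 7.4588 + 9.0492 + 0.7984 = 74.188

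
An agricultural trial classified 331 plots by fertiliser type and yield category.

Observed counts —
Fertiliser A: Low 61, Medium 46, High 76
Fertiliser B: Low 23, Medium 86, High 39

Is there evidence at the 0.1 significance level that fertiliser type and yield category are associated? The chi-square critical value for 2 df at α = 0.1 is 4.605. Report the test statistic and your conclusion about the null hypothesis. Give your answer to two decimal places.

37.94; reject H₀

Row totals: 183, 148. Column totals: 84, 132, 115. Grand total N = 331.
Expected counts (row total × column total / N):
  Fertiliser A, Low: 183×84/331 = 46.441
  Fertiliser A, Medium: 183×132/331 = 72.979
  Fertiliser A, High: 183×115/331 = 63.580
  Fertiliser B, Low: 148×84/331 = 37.559
  Fertiliser B, Medium: 148×132/331 = 59.021
  Fertiliser B, High: 148×115/331 = 51.420
Contributions (O − E)²/E:
  (61 − 46.441)²/46.441 = 4.5642
  (46 − 72.979)²/72.979 = 9.9736
  (76 − 63.580)²/63.580 = 2.4262
  (23 − 37.559)²/37.559 = 5.6435
  (86 − 59.021)²/59.021 = 12.3323
  (39 − 51.420)²/51.420 = 2.9999
χ² = 4.5642 + 9.9736 + 2.4262 + 5.6435 + 12.3323 + 2.9999 = 37.94
df = (2−1)(3−1) = 2. Since 37.94 > 4.605, reject the null hypothesis of independence at α = 0.1.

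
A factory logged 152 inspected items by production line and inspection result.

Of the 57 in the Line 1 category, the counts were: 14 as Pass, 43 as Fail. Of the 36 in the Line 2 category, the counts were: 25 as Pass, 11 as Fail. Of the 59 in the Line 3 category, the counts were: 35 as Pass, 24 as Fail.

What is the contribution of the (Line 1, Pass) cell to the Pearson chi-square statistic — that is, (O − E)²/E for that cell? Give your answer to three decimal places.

Row total (Line 1) = 57; column total (Pass) = 74; N = 152.
Expected count E = 57 × 74 / 152 = 27.7500.
Contribution = (O − E)²/E = (14 − 27.7500)² / 27.7500 = 6.813.

6.813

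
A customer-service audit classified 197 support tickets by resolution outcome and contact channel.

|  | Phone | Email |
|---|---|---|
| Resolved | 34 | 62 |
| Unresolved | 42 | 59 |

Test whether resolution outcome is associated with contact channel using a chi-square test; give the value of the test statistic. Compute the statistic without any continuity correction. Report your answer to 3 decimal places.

0.790

Row totals: 96, 101. Column totals: 76, 121. Grand total N = 197.
Expected counts (row total × column total / N):
  Resolved, Phone: 96×76/197 = 37.0355
  Resolved, Email: 96×121/197 = 58.9645
  Unresolved, Phone: 101×76/197 = 38.9645
  Unresolved, Email: 101×121/197 = 62.0355
Contributions (O − E)²/E:
  (34 − 37.0355)²/37.0355 = 0.2488
  (62 − 58.9645)²/58.9645 = 0.1563
  (42 − 38.9645)²/38.9645 = 0.2365
  (59 − 62.0355)²/62.0355 = 0.1485
χ² = 0.2488 + 0.1563 + 0.2365 + 0.1485 = 0.790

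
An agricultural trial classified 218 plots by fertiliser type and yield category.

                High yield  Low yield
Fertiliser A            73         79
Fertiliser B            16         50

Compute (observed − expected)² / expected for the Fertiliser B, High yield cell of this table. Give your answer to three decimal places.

4.446

Row total (Fertiliser B) = 66; column total (High yield) = 89; N = 218.
Expected count E = 66 × 89 / 218 = 26.9450.
Contribution = (O − E)²/E = (16 − 26.9450)² / 26.9450 = 4.446.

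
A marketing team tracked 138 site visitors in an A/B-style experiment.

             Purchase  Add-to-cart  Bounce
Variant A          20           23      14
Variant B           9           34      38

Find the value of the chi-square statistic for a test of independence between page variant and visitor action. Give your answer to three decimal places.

Row totals: 57, 81. Column totals: 29, 57, 52. Grand total N = 138.
Expected counts (row total × column total / N):
  Variant A, Purchase: 57×29/138 = 11.9783
  Variant A, Add-to-cart: 57×57/138 = 23.5435
  Variant A, Bounce: 57×52/138 = 21.4783
  Variant B, Purchase: 81×29/138 = 17.0217
  Variant B, Add-to-cart: 81×57/138 = 33.4565
  Variant B, Bounce: 81×52/138 = 30.5217
Contributions (O − E)²/E:
  (20 − 11.9783)²/11.9783 = 5.3720
  (23 − 23.5435)²/23.5435 = 0.0125
  (14 − 21.4783)²/21.4783 = 2.6038
  (9 − 17.0217)²/17.0217 = 3.7803
  (34 − 33.4565)²/33.4565 = 0.0088
  (38 − 30.5217)²/30.5217 = 1.8323
χ² = 5.3720 + 0.0125 + 2.6038 + 3.7803 + 0.0088 + 1.8323 = 13.610

13.610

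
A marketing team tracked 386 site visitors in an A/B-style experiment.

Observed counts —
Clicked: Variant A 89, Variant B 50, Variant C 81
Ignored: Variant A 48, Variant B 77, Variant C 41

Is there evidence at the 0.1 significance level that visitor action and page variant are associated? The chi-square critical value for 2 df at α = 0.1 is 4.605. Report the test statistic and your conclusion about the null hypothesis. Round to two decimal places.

24.04; reject H₀

Row totals: 220, 166. Column totals: 137, 127, 122. Grand total N = 386.
Expected counts (row total × column total / N):
  Clicked, Variant A: 220×137/386 = 78.083
  Clicked, Variant B: 220×127/386 = 72.383
  Clicked, Variant C: 220×122/386 = 69.534
  Ignored, Variant A: 166×137/386 = 58.917
  Ignored, Variant B: 166×127/386 = 54.617
  Ignored, Variant C: 166×122/386 = 52.466
Contributions (O − E)²/E:
  (89 − 78.083)²/78.083 = 1.5263
  (50 − 72.383)²/72.383 = 6.9215
  (81 − 69.534)²/69.534 = 1.8907
  (48 − 58.917)²/58.917 = 2.0229
  (77 − 54.617)²/54.617 = 9.1729
  (41 − 52.466)²/52.466 = 2.5058
χ² = 1.5263 + 6.9215 + 1.8907 + 2.0229 + 9.1729 + 2.5058 = 24.04
df = (2−1)(3−1) = 2. Since 24.04 > 4.605, reject the null hypothesis of independence at α = 0.1.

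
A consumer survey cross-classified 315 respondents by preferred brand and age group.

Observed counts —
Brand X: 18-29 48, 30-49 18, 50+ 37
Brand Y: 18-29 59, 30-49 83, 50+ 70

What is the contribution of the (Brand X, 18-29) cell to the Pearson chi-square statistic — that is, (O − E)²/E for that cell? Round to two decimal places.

Row total (Brand X) = 103; column total (18-29) = 107; N = 315.
Expected count E = 103 × 107 / 315 = 34.987.
Contribution = (O − E)²/E = (48 − 34.987)² / 34.987 = 4.84.

4.84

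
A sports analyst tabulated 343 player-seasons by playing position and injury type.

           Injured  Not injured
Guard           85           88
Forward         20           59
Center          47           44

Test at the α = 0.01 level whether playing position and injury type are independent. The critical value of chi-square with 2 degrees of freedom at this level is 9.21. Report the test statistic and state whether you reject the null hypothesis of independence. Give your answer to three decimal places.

15.166; reject H₀

Row totals: 173, 79, 91. Column totals: 152, 191. Grand total N = 343.
Expected counts (row total × column total / N):
  Guard, Injured: 173×152/343 = 76.6647
  Guard, Not injured: 173×191/343 = 96.3353
  Forward, Injured: 79×152/343 = 35.0087
  Forward, Not injured: 79×191/343 = 43.9913
  Center, Injured: 91×152/343 = 40.3265
  Center, Not injured: 91×191/343 = 50.6735
Contributions (O − E)²/E:
  (85 − 76.6647)²/76.6647 = 0.9062
  (88 − 96.3353)²/96.3353 = 0.7212
  (20 − 35.0087)²/35.0087 = 6.4344
  (59 − 43.9913)²/43.9913 = 5.1206
  (47 − 40.3265)²/40.3265 = 1.1044
  (44 − 50.6735)²/50.6735 = 0.8789
χ² = 0.9062 + 0.7212 + 6.4344 + 5.1206 + 1.1044 + 0.8789 = 15.166
df = (3−1)(2−1) = 2. Since 15.166 > 9.21, reject the null hypothesis of independence at α = 0.01.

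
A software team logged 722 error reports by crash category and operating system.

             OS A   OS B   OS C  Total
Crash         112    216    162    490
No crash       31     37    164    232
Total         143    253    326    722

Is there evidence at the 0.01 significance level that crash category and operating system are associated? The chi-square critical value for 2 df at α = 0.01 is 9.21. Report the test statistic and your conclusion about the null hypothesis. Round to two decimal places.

92.10; reject H₀

Grand total N = 722.
Expected counts (row total × column total / N):
  Crash, OS A: 490×143/722 = 97.0499
  Crash, OS B: 490×253/722 = 171.7036
  Crash, OS C: 490×326/722 = 221.2465
  No crash, OS A: 232×143/722 = 45.9501
  No crash, OS B: 232×253/722 = 81.2964
  No crash, OS C: 232×326/722 = 104.7535
Contributions (O − E)²/E:
  (112 − 97.0499)²/97.0499 = 2.3030
  (216 − 171.7036)²/171.7036 = 11.4277
  (162 − 221.2465)²/221.2465 = 15.8653
  (31 − 45.9501)²/45.9501 = 4.8641
  (37 − 81.2964)²/81.2964 = 24.1360
  (164 − 104.7535)²/104.7535 = 33.5086
χ² = 2.3030 + 11.4277 + 15.8653 + 4.8641 + 24.1360 + 33.5086 = 92.10
df = (2−1)(3−1) = 2. Since 92.10 > 9.21, reject the null hypothesis of independence at α = 0.01.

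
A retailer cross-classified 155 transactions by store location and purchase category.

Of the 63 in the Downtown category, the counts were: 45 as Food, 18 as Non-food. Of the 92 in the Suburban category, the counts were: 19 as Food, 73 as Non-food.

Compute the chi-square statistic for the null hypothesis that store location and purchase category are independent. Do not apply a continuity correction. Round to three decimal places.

39.771

Row totals: 63, 92. Column totals: 64, 91. Grand total N = 155.
Expected counts (row total × column total / N):
  Downtown, Food: 63×64/155 = 26.0129
  Downtown, Non-food: 63×91/155 = 36.9871
  Suburban, Food: 92×64/155 = 37.9871
  Suburban, Non-food: 92×91/155 = 54.0129
Contributions (O − E)²/E:
  (45 − 26.0129)²/26.0129 = 13.8589
  (18 − 36.9871)²/36.9871 = 9.7469
  (19 − 37.9871)²/37.9871 = 9.4903
  (73 − 54.0129)²/54.0129 = 6.6745
χ² = 13.8589 + 9.7469 + 9.4903 + 6.6745 = 39.771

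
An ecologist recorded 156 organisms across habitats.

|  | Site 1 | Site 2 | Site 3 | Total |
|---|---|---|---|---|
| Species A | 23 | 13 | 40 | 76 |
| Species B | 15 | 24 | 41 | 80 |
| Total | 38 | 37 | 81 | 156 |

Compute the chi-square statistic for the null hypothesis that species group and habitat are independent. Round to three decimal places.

4.867

Grand total N = 156.
Expected counts (row total × column total / N):
  Species A, Site 1: 76×38/156 = 18.5128
  Species A, Site 2: 76×37/156 = 18.0256
  Species A, Site 3: 76×81/156 = 39.4615
  Species B, Site 1: 80×38/156 = 19.4872
  Species B, Site 2: 80×37/156 = 18.9744
  Species B, Site 3: 80×81/156 = 41.5385
Contributions (O − E)²/E:
  (23 − 18.5128)²/18.5128 = 1.0876
  (13 − 18.0256)²/18.0256 = 1.4012
  (40 − 39.4615)²/39.4615 = 0.0073
  (15 − 19.4872)²/19.4872 = 1.0332
  (24 − 18.9744)²/18.9744 = 1.3311
  (41 − 41.5385)²/41.5385 = 0.0070
χ² = 1.0876 + 1.4012 + 0.0073 + 1.0332 + 1.3311 + 0.0070 = 4.867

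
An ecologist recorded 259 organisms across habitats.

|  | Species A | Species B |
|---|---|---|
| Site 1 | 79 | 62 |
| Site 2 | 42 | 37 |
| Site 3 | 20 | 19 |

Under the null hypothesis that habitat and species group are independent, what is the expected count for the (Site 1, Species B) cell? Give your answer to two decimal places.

64.24

Row total (Site 1) = 141; column total (Species B) = 118; grand total N = 259.
Expected count = (row total × column total) / N = 141 × 118 / 259 = 64.24.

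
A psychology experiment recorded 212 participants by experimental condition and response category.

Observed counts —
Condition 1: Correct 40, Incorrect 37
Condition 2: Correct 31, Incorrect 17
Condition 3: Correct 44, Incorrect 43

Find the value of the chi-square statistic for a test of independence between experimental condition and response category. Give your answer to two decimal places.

Row totals: 77, 48, 87. Column totals: 115, 97. Grand total N = 212.
Expected counts (row total × column total / N):
  Condition 1, Correct: 77×115/212 = 41.769
  Condition 1, Incorrect: 77×97/212 = 35.231
  Condition 2, Correct: 48×115/212 = 26.038
  Condition 2, Incorrect: 48×97/212 = 21.962
  Condition 3, Correct: 87×115/212 = 47.193
  Condition 3, Incorrect: 87×97/212 = 39.807
Contributions (O − E)²/E:
  (40 − 41.769)²/41.769 = 0.0749
  (37 − 35.231)²/35.231 = 0.0888
  (31 − 26.038)²/26.038 = 0.9456
  (17 − 21.962)²/21.962 = 1.1211
  (44 − 47.193)²/47.193 = 0.2160
  (43 − 39.807)²/39.807 = 0.2561
χ² = 0.0749 + 0.0888 + 0.9456 + 1.1211 + 0.2160 + 0.2561 = 2.70

2.70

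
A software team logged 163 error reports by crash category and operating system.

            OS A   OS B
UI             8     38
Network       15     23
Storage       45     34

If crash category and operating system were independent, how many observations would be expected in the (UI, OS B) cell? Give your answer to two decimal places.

26.81

Row total (UI) = 46; column total (OS B) = 95; grand total N = 163.
Expected count = (row total × column total) / N = 46 × 95 / 163 = 26.81.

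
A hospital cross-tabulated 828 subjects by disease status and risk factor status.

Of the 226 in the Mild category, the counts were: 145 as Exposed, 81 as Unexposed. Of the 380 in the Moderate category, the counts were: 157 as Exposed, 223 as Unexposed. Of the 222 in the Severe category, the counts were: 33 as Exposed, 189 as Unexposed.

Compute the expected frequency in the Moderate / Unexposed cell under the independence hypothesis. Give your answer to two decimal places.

Row total (Moderate) = 380; column total (Unexposed) = 493; grand total N = 828.
Expected count = (row total × column total) / N = 380 × 493 / 828 = 226.26.

226.26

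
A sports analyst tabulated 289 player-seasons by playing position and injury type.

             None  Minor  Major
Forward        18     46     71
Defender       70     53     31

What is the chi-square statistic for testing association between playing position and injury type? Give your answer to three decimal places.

45.858

Row totals: 135, 154. Column totals: 88, 99, 102. Grand total N = 289.
Expected counts (row total × column total / N):
  Forward, None: 135×88/289 = 41.1073
  Forward, Minor: 135×99/289 = 46.2457
  Forward, Major: 135×102/289 = 47.6471
  Defender, None: 154×88/289 = 46.8927
  Defender, Minor: 154×99/289 = 52.7543
  Defender, Major: 154×102/289 = 54.3529
Contributions (O − E)²/E:
  (18 − 41.1073)²/41.1073 = 12.9891
  (46 − 46.2457)²/46.2457 = 0.0013
  (71 − 47.6471)²/47.6471 = 11.4458
  (70 − 46.8927)²/46.8927 = 11.3866
  (53 − 52.7543)²/52.7543 = 0.0011
  (31 − 54.3529)²/54.3529 = 10.0336
χ² = 12.9891 + 0.0013 + 11.4458 + 11.3866 + 0.0011 + 10.0336 = 45.858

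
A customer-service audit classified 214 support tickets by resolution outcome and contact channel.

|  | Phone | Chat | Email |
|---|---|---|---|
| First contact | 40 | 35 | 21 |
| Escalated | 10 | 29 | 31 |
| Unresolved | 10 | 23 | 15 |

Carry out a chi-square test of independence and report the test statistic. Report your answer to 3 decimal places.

Row totals: 96, 70, 48. Column totals: 60, 87, 67. Grand total N = 214.
Expected counts (row total × column total / N):
  First contact, Phone: 96×60/214 = 26.9159
  First contact, Chat: 96×87/214 = 39.0280
  First contact, Email: 96×67/214 = 30.0561
  Escalated, Phone: 70×60/214 = 19.6262
  Escalated, Chat: 70×87/214 = 28.4579
  Escalated, Email: 70×67/214 = 21.9159
  Unresolved, Phone: 48×60/214 = 13.4579
  Unresolved, Chat: 48×87/214 = 19.5140
  Unresolved, Email: 48×67/214 = 15.0280
Contributions (O − E)²/E:
  (40 − 26.9159)²/26.9159 = 6.3603
  (35 − 39.0280)²/39.0280 = 0.4157
  (21 − 30.0561)²/30.0561 = 2.7287
  (10 − 19.6262)²/19.6262 = 4.7214
  (29 − 28.4579)²/28.4579 = 0.0103
  (31 − 21.9159)²/21.9159 = 3.7653
  (10 − 13.4579)²/13.4579 = 0.8885
  (23 − 19.5140)²/19.5140 = 0.6227
  (15 − 15.0280)²/15.0280 = 0.0001
χ² = 6.3603 + 0.4157 + 2.7287 + 4.7214 + 0.0103 + 3.7653 + 0.8885 + 0.6227 + 0.0001 = 19.513

19.513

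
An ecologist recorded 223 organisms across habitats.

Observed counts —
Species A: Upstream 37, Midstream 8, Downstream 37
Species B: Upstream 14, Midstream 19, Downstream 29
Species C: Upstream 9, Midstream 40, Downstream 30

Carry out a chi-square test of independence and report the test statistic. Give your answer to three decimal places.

Row totals: 82, 62, 79. Column totals: 60, 67, 96. Grand total N = 223.
Expected counts (row total × column total / N):
  Species A, Upstream: 82×60/223 = 22.0628
  Species A, Midstream: 82×67/223 = 24.6368
  Species A, Downstream: 82×96/223 = 35.3004
  Species B, Upstream: 62×60/223 = 16.6816
  Species B, Midstream: 62×67/223 = 18.6278
  Species B, Downstream: 62×96/223 = 26.6906
  Species C, Upstream: 79×60/223 = 21.2556
  Species C, Midstream: 79×67/223 = 23.7354
  Species C, Downstream: 79×96/223 = 34.0090
Contributions (O − E)²/E:
  (37 − 22.0628)²/22.0628 = 10.1129
  (8 − 24.6368)²/24.6368 = 11.2345
  (37 − 35.3004)²/35.3004 = 0.0818
  (14 − 16.6816)²/16.6816 = 0.4311
  (19 − 18.6278)²/18.6278 = 0.0074
  (29 − 26.6906)²/26.6906 = 0.1998
  (9 − 21.2556)²/21.2556 = 7.0664
  (40 − 23.7354)²/23.7354 = 11.1453
  (30 − 34.0090)²/34.0090 = 0.4726
χ² = 10.1129 + 11.2345 + 0.0818 + 0.4311 + 0.0074 + 0.1998 + 7.0664 + 11.1453 + 0.4726 = 40.752

40.752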